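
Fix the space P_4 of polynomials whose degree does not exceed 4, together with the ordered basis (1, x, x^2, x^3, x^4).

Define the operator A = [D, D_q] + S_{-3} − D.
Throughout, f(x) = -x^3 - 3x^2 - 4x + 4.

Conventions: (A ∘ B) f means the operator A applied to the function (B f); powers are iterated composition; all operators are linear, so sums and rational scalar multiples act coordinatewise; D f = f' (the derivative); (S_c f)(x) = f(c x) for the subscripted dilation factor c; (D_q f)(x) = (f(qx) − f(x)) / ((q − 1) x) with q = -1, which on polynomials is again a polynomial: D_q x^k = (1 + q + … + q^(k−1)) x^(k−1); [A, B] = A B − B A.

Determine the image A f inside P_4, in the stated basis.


D_q f = -x^2 - 4
D D_q f = -2x
D f = -3x^2 - 6x - 4
D_q D f = -6
[D, D_q] f = -2x + 6
S_{-3} f = 27x^3 - 27x^2 + 12x + 4
D f = -3x^2 - 6x - 4
(-D) f = 3x^2 + 6x + 4
([D, D_q] + S_{-3} − D) f = 27x^3 - 24x^2 + 16x + 14

g(x) = 27x^3 - 24x^2 + 16x + 14


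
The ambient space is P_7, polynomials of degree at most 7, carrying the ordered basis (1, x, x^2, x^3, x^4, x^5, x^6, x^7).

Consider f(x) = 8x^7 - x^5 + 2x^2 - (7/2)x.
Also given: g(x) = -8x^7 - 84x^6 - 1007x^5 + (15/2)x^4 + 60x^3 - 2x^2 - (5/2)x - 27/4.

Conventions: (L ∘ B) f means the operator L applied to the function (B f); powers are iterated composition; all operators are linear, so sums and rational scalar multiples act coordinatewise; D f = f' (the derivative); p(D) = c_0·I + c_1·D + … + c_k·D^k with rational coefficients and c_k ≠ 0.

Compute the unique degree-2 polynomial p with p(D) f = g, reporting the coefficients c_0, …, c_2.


p(D) = -I − (3/2)·D − 3·D^2, i.e. c_0 = -1, c_1 = -3/2, c_2 = -3

D^0 f = 8x^7 - x^5 + 2x^2 - (7/2)x
D^1 f = 56x^6 - 5x^4 + 4x - 7/2
D^2 f = 336x^5 - 20x^3 + 4
matching coefficients of g against c_0 f + c_1 Df + … from the top degree down determines the c_i
solution: c_0 = -1, c_1 = -3/2, c_2 = -3


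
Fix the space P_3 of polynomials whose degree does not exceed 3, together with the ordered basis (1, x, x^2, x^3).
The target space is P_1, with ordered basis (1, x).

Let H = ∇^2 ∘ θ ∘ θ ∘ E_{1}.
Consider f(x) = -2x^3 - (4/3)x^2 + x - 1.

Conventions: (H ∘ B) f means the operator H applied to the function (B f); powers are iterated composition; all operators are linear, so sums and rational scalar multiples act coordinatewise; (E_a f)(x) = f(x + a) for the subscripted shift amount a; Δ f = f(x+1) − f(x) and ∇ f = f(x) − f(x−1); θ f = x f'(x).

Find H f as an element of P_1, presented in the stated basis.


E_{1} f = -2x^3 - (22/3)x^2 - (23/3)x - 10/3
θ E_{1} f = -6x^3 - (44/3)x^2 - (23/3)x
θ (θ ∘ E_{1}) f = -18x^3 - (88/3)x^2 - (23/3)x
∇ θ (θ ∘ E_{1}) f = -54x^2 - (14/3)x + 11/3
∇ ∇ θ (θ ∘ E_{1}) f = -108x + 148/3

the result is g(x) = -108x + 148/3


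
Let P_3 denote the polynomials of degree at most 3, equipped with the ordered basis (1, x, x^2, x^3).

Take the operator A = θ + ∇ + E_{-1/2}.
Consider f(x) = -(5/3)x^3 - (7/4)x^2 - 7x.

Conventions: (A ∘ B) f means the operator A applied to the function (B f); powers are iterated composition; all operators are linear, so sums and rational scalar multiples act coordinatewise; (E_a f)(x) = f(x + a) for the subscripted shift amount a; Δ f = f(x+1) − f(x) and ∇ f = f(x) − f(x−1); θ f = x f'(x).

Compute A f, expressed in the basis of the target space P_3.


g(x) = -(20/3)x^3 - (31/4)x^2 - 12x - 175/48

θ f = -5x^3 - (7/2)x^2 - 7x
∇ f = -5x^2 + (3/2)x - 83/12
E_{-1/2} f = -(5/3)x^3 + (3/4)x^2 - (13/2)x + 157/48
(θ + ∇ + E_{-1/2}) f = -(20/3)x^3 - (31/4)x^2 - 12x - 175/48


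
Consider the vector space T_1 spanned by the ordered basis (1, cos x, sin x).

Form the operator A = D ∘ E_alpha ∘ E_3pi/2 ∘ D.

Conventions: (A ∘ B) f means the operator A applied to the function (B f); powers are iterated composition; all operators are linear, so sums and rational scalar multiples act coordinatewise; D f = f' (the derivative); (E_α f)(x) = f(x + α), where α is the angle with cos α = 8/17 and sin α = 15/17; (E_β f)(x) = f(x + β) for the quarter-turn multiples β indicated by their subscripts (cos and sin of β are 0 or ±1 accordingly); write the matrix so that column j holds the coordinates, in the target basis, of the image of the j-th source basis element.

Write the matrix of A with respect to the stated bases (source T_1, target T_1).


image of 1: 0
image of cos x: -(15/17)cos x - (8/17)sin x
image of sin x: (8/17)cos x - (15/17)sin x
each image's coordinates form column j of the matrix

the matrix is [[0, 0, 0]; [0, -15/17, 8/17]; [0, -8/17, -15/17]] (rows listed top to bottom)


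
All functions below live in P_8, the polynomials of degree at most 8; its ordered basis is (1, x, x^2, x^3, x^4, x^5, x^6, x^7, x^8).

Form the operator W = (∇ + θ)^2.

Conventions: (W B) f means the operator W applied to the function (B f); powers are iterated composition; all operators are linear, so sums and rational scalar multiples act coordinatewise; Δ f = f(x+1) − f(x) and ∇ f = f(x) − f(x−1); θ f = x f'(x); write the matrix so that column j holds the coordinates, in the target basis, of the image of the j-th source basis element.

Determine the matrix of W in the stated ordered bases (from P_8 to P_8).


the matrix is [[0, 1, 0, -3, 10, -25, 56, -119, 246]; [0, 1, 6, -6, -4, 40, -138, 378, -936]; [0, 0, 4, 15, -24, 10, 90, -441, 1456]; [0, 0, 0, 9, 28, -60, 60, 140, -1064]; [0, 0, 0, 0, 16, 45, -120, 175, 140]; [0, 0, 0, 0, 0, 25, 66, -210, 392]; [0, 0, 0, 0, 0, 0, 36, 91, -336]; [0, 0, 0, 0, 0, 0, 0, 49, 120]; [0, 0, 0, 0, 0, 0, 0, 0, 64]] (rows listed top to bottom)

image of 1: 0
image of x: x + 1
image of x^2: 4x^2 + 6x
image of x^3: 9x^3 + 15x^2 - 6x - 3
image of x^4: 16x^4 + 28x^3 - 24x^2 - 4x + 10
image of x^5: 25x^5 + 45x^4 - 60x^3 + 10x^2 + 40x - 25
image of x^6: 36x^6 + 66x^5 - 120x^4 + 60x^3 + 90x^2 - 138x + 56
image of x^7: 49x^7 + 91x^6 - 210x^5 + 175x^4 + 140x^3 - 441x^2 + 378x - 119
image of x^8: 64x^8 + 120x^7 - 336x^6 + 392x^5 + 140x^4 - 1064x^3 + 1456x^2 - 936x + 246
each image's coordinates form column j of the matrix


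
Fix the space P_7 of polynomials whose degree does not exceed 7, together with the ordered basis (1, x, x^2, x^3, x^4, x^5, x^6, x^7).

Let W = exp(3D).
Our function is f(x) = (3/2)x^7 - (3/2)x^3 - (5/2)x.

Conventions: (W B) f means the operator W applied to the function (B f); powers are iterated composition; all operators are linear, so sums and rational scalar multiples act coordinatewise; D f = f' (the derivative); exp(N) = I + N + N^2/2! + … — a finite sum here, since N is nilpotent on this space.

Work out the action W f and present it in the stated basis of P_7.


the result is g(x) = (3/2)x^7 + (63/2)x^6 + (567/2)x^5 + (2835/2)x^4 + 4251x^3 + 7641x^2 + (15223/2)x + 6465/2

order-1 term: (63/2)x^6 - (27/2)x^2 - 15/2
order-2 term: (567/2)x^5 - (81/2)x
order-3 term: (2835/2)x^4 - 81/2
order-4 term: (8505/2)x^3
order-5 term: (15309/2)x^2
order-6 term: (15309/2)x
order-7 term: 6561/2
the series for exp(3D) f terminates at order 7
exp(3D) f = (3/2)x^7 + (63/2)x^6 + (567/2)x^5 + (2835/2)x^4 + 4251x^3 + 7641x^2 + (15223/2)x + 6465/2


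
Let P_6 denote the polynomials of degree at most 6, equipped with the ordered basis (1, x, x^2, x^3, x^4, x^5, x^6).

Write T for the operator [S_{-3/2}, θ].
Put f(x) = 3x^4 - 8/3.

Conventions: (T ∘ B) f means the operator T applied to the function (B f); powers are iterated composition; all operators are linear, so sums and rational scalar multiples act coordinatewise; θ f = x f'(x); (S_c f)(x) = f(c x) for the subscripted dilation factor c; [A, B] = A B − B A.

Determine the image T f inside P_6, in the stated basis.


g(x) = 0

θ f = 12x^4
S_{-3/2} θ f = (243/4)x^4
S_{-3/2} f = (243/16)x^4 - 8/3
θ S_{-3/2} f = (243/4)x^4
[S_{-3/2}, θ] f = 0


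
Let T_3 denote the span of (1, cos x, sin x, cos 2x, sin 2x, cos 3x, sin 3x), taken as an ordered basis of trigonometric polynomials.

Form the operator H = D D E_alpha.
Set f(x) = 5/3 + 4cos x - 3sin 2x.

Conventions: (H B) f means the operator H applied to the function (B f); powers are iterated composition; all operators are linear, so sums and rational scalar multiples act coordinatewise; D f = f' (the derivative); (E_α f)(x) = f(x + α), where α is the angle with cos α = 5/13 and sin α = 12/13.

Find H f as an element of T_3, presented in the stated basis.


E_alpha f = 5/3 + (20/13)cos x - (48/13)sin x - (360/169)cos 2x + (357/169)sin 2x
D E_alpha f = -(48/13)cos x - (20/13)sin x + (714/169)cos 2x + (720/169)sin 2x
D D E_alpha f = -(20/13)cos x + (48/13)sin x + (1440/169)cos 2x - (1428/169)sin 2x

g(x) = -(20/13)cos x + (48/13)sin x + (1440/169)cos 2x - (1428/169)sin 2x


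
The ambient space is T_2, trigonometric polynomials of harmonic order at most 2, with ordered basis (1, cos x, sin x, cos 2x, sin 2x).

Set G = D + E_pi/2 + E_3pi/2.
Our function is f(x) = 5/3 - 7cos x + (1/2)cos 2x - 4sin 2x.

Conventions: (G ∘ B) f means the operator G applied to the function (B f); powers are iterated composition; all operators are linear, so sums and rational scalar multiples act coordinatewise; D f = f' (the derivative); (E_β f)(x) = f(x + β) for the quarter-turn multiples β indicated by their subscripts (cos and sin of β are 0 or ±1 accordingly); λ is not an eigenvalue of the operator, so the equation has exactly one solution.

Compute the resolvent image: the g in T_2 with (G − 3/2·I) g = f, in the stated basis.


the result is g(x) = 10/3 + (42/13)cos x - (28/13)sin x + (5/13)cos 2x + (12/13)sin 2x

write g with unknown coordinates in the stated basis and equate coefficients in (G − 3/2·I) g = f
solving from the highest basis element down gives g = 10/3 + (42/13)cos x - (28/13)sin x + (5/13)cos 2x + (12/13)sin 2x
check: G g = 20/3 - (28/13)cos x - (42/13)sin x + (14/13)cos 2x - (34/13)sin 2x
so G g − 3/2·g = 5/3 - 7cos x + (1/2)cos 2x - 4sin 2x = f ✓


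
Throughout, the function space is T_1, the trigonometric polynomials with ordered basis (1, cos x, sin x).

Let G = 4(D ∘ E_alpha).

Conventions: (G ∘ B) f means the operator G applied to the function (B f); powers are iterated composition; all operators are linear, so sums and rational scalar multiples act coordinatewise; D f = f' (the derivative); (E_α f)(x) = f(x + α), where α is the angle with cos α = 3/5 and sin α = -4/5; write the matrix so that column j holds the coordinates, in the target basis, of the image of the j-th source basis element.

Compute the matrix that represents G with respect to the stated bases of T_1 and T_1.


the matrix is [[0, 0, 0]; [0, 16/5, 12/5]; [0, -12/5, 16/5]] (rows listed top to bottom)

image of 1: 0
image of cos x: (16/5)cos x - (12/5)sin x
image of sin x: (12/5)cos x + (16/5)sin x
each image's coordinates form column j of the matrix


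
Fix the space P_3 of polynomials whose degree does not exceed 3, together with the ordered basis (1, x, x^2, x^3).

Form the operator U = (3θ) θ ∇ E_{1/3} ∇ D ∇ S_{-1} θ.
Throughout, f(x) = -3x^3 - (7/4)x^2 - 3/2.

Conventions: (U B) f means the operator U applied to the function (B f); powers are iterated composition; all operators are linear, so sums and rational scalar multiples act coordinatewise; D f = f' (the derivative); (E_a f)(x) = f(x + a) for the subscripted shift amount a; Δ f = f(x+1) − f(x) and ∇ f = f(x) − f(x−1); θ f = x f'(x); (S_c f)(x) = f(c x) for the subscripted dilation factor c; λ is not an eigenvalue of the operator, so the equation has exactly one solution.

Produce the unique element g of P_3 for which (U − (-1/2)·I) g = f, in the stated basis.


write g with unknown coordinates in the stated basis and equate coefficients in (U − (-1/2)·I) g = f
solving from the highest basis element down gives g = -6x^3 - (7/2)x^2 - 3
check: U g = 0
so U g − (-1/2)·g = -3x^3 - (7/4)x^2 - 3/2 = f ✓

the result is g(x) = -6x^3 - (7/2)x^2 - 3


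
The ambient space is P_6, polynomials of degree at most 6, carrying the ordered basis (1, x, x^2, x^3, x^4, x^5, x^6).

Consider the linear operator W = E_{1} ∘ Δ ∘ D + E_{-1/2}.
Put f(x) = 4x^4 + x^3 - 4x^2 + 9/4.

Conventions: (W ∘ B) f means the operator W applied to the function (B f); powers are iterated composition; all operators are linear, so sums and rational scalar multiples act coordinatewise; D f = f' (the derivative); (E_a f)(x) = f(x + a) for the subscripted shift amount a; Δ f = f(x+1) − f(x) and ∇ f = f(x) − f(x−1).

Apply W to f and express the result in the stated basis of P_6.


D f = 16x^3 + 3x^2 - 8x
Δ D f = 48x^2 + 54x + 11
E_{1} Δ D f = 48x^2 + 150x + 113
E_{-1/2} f = 4x^4 - 7x^3 + (1/2)x^2 + (11/4)x + 11/8
(E_{1} ∘ Δ ∘ D + E_{-1/2}) f = 4x^4 - 7x^3 + (97/2)x^2 + (611/4)x + 915/8

the result is g(x) = 4x^4 - 7x^3 + (97/2)x^2 + (611/4)x + 915/8


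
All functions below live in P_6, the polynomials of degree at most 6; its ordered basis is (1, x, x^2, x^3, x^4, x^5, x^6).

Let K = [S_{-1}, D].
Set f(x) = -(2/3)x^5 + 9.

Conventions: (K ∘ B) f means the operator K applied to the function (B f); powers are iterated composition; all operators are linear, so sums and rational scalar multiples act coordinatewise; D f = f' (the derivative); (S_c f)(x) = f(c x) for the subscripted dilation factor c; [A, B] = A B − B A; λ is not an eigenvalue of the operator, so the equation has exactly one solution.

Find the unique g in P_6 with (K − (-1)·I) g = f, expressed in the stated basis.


write g with unknown coordinates in the stated basis and equate coefficients in (K − (-1)·I) g = f
solving from the highest basis element down gives g = -(2/3)x^5 + (20/3)x^4 + (160/3)x^3 - 320x^2 - 1280x + 2569
check: K g = -(20/3)x^4 - (160/3)x^3 + 320x^2 + 1280x - 2560
so K g − (-1)·g = -(2/3)x^5 + 9 = f ✓

g(x) = -(2/3)x^5 + (20/3)x^4 + (160/3)x^3 - 320x^2 - 1280x + 2569


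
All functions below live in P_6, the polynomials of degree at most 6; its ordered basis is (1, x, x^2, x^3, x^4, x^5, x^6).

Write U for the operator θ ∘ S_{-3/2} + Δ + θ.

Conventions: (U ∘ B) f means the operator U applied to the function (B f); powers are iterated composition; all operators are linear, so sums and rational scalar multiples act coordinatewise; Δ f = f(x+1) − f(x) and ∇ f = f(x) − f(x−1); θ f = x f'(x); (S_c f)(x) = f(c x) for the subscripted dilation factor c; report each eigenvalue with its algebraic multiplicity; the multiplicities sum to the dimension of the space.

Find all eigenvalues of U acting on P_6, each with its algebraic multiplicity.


image of 1: 0
image of x: -(1/2)x + 1
image of x^2: (13/2)x^2 + 2x + 1
image of x^3: -(57/8)x^3 + 3x^2 + 3x + 1
image of x^4: (97/4)x^4 + 4x^3 + 6x^2 + 4x + 1
image of x^5: -(1055/32)x^5 + 5x^4 + 10x^3 + 10x^2 + 5x + 1
image of x^6: (2379/32)x^6 + 6x^5 + 15x^4 + 20x^3 + 15x^2 + 6x + 1
the matrix is upper triangular; its diagonal is (0, -1/2, 13/2, -57/8, 97/4, -1055/32, 2379/32)
for a triangular matrix the eigenvalues are the diagonal entries, with algebraic multiplicity their repetition count

λ = -1055/32 (multiplicity 1), λ = -57/8 (multiplicity 1), λ = -1/2 (multiplicity 1), λ = 0 (multiplicity 1), λ = 13/2 (multiplicity 1), λ = 97/4 (multiplicity 1), λ = 2379/32 (multiplicity 1)


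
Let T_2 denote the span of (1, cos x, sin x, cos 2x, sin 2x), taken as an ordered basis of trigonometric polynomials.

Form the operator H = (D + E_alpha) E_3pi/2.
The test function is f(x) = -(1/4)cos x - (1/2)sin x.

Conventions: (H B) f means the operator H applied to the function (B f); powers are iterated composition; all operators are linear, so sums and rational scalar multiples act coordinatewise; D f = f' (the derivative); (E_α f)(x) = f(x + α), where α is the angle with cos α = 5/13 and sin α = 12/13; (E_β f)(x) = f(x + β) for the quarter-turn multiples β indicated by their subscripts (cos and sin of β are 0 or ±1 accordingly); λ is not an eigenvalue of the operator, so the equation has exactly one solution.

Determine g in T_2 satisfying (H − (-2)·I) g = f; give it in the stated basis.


the image equals g(x) = -(61/808)cos x - (97/808)sin x

write g with unknown coordinates in the stated basis and equate coefficients in (H − (-2)·I) g = f
solving from the highest basis element down gives g = -(61/808)cos x - (97/808)sin x
check: H g = -(10/101)cos x - (105/404)sin x
so H g − (-2)·g = -(1/4)cos x - (1/2)sin x = f ✓


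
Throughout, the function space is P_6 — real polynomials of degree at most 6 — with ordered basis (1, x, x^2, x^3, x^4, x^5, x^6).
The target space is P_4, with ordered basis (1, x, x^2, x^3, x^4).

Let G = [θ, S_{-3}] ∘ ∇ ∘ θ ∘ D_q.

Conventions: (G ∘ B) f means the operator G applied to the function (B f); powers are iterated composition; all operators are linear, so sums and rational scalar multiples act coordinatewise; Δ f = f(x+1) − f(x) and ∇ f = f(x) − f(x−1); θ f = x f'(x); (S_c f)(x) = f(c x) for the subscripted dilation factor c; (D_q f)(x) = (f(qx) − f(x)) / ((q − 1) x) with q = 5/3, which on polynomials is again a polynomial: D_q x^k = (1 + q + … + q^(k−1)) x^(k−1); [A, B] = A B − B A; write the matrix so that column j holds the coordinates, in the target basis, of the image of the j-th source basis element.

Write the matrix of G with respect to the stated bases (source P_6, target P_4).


the matrix is [[0, 0, 0, 0, 0, 0, 0]; [0, 0, 0, 0, 0, 0, 0]; [0, 0, 0, 0, 0, 0, 0]; [0, 0, 0, 0, 0, 0, 0]; [0, 0, 0, 0, 0, 0, 0]] (rows listed top to bottom)

image of 1: 0
image of x: 0
image of x^2: 0
image of x^3: 0
image of x^4: 0
image of x^5: 0
image of x^6: 0
each image's coordinates form column j of the matrix


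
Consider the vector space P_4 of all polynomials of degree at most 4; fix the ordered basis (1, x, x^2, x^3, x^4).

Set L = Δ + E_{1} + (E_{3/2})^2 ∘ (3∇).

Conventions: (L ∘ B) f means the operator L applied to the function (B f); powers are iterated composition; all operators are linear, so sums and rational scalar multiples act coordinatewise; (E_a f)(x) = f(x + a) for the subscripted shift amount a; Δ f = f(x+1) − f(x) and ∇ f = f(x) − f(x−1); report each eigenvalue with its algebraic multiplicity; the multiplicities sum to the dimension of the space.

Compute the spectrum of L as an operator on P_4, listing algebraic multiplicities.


λ = 1 (multiplicity 5)

image of 1: 1
image of x: x + 5
image of x^2: x^2 + 10x + 17
image of x^3: x^3 + 15x^2 + 51x + 59
image of x^4: x^4 + 20x^3 + 102x^2 + 236x + 197
the matrix is upper triangular; its diagonal is (1, 1, 1, 1, 1)
for a triangular matrix the eigenvalues are the diagonal entries, with algebraic multiplicity their repetition count


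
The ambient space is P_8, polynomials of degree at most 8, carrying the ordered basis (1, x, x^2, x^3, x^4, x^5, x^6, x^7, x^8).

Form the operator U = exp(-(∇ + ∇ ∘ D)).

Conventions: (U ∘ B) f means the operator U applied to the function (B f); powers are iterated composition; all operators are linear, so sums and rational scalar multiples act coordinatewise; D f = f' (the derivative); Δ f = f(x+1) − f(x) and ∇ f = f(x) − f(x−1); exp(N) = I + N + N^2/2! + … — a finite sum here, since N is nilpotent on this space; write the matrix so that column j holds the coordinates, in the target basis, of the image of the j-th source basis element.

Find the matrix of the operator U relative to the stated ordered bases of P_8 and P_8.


the matrix is [[1, -1, 0, 4, -13, 13, 107, -779, 2452]; [0, 1, -2, 0, 16, -65, 78, 749, -6232]; [0, 0, 1, -3, 0, 40, -195, 273, 2996]; [0, 0, 0, 1, -4, 0, 80, -455, 728]; [0, 0, 0, 0, 1, -5, 0, 140, -910]; [0, 0, 0, 0, 0, 1, -6, 0, 224]; [0, 0, 0, 0, 0, 0, 1, -7, 0]; [0, 0, 0, 0, 0, 0, 0, 1, -8]; [0, 0, 0, 0, 0, 0, 0, 0, 1]] (rows listed top to bottom)

image of 1: 1
image of x: x - 1
image of x^2: x^2 - 2x
image of x^3: x^3 - 3x^2 + 4
image of x^4: x^4 - 4x^3 + 16x - 13
image of x^5: x^5 - 5x^4 + 40x^2 - 65x + 13
image of x^6: x^6 - 6x^5 + 80x^3 - 195x^2 + 78x + 107
image of x^7: x^7 - 7x^6 + 140x^4 - 455x^3 + 273x^2 + 749x - 779
image of x^8: x^8 - 8x^7 + 224x^5 - 910x^4 + 728x^3 + 2996x^2 - 6232x + 2452
each image's coordinates form column j of the matrix


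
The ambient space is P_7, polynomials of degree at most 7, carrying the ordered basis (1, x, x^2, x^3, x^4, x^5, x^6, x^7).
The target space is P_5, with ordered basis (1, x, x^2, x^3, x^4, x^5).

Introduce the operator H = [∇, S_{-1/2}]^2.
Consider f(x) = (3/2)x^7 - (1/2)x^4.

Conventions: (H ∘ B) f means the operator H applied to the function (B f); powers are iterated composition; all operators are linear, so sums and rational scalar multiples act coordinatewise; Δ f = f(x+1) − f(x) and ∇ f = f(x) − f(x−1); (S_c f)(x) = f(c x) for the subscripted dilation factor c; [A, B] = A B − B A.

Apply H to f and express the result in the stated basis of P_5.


S_{-1/2} f = -(3/256)x^7 - (1/32)x^4
∇ S_{-1/2} f = -(21/256)x^6 + (63/256)x^5 - (105/256)x^4 + (73/256)x^3 - (15/256)x^2 - (11/256)x + 5/256
∇ f = (21/2)x^6 - (63/2)x^5 + (105/2)x^4 - (109/2)x^3 + (69/2)x^2 - (25/2)x + 2
S_{-1/2} ∇ f = (21/128)x^6 + (63/64)x^5 + (105/32)x^4 + (109/16)x^3 + (69/8)x^2 + (25/4)x + 2
[∇, S_{-1/2}] f = -(63/256)x^6 - (189/256)x^5 - (945/256)x^4 - (1671/256)x^3 - (2223/256)x^2 - (1611/256)x - 507/256
S_{-1/2} [∇, S_{-1/2}] f = -(63/16384)x^6 + (189/8192)x^5 - (945/4096)x^4 + (1671/2048)x^3 - (2223/1024)x^2 + (1611/512)x - 507/256
∇ S_{-1/2} [∇, S_{-1/2}] f = -(189/8192)x^5 + (2835/16384)x^4 - (315/256)x^3 + (67509/16384)x^2 - (32157/4096)x + 104709/16384
∇ [∇, S_{-1/2}] f = -(189/128)x^5 - (1575/128)x^3 - (9/8)x^2 - (1323/128)x - 15/16
S_{-1/2} ∇ [∇, S_{-1/2}] f = (189/4096)x^5 + (1575/1024)x^3 - (9/32)x^2 + (1323/256)x - 15/16
[∇, S_{-1/2}] [∇, S_{-1/2}] f = -(567/8192)x^5 + (2835/16384)x^4 - (2835/1024)x^3 + (72117/16384)x^2 - (53325/4096)x + 120069/16384

g(x) = -(567/8192)x^5 + (2835/16384)x^4 - (2835/1024)x^3 + (72117/16384)x^2 - (53325/4096)x + 120069/16384


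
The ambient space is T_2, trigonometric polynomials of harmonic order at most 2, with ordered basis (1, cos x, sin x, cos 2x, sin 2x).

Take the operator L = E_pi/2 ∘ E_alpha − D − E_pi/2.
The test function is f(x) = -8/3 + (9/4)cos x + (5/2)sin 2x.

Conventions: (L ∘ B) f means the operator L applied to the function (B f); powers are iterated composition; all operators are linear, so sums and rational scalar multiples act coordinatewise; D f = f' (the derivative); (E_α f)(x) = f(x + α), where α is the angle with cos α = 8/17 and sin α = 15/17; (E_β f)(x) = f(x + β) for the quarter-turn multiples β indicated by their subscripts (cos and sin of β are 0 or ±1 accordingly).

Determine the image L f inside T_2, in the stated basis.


the image equals g(x) = -(135/68)cos x + (117/34)sin x - (2045/289)cos 2x + (1125/289)sin 2x

E_alpha f = -8/3 + (18/17)cos x - (135/68)sin x + (600/289)cos 2x - (805/578)sin 2x
E_pi/2 E_alpha f = -8/3 - (135/68)cos x - (18/17)sin x - (600/289)cos 2x + (805/578)sin 2x
D f = -(9/4)sin x + 5cos 2x
(-D) f = (9/4)sin x - 5cos 2x
E_pi/2 f = -8/3 - (9/4)sin x - (5/2)sin 2x
(-E_pi/2) f = 8/3 + (9/4)sin x + (5/2)sin 2x
(E_pi/2 ∘ E_alpha − D − E_pi/2) f = -(135/68)cos x + (117/34)sin x - (2045/289)cos 2x + (1125/289)sin 2x


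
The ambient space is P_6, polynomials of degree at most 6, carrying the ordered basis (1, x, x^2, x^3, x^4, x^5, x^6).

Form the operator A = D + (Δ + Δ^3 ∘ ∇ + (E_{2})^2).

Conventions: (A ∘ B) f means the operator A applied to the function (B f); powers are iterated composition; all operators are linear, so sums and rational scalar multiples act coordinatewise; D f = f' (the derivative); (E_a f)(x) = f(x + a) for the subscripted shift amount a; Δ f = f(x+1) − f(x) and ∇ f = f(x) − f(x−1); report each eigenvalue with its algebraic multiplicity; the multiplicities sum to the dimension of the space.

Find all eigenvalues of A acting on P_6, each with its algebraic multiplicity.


image of 1: 1
image of x: x + 6
image of x^2: x^2 + 12x + 17
image of x^3: x^3 + 18x^2 + 51x + 65
image of x^4: x^4 + 24x^3 + 102x^2 + 260x + 281
image of x^5: x^5 + 30x^4 + 170x^3 + 650x^2 + 1405x + 1145
image of x^6: x^6 + 36x^5 + 255x^4 + 1300x^3 + 4215x^2 + 6870x + 4577
the matrix is upper triangular; its diagonal is (1, 1, 1, 1, 1, 1, 1)
for a triangular matrix the eigenvalues are the diagonal entries, with algebraic multiplicity their repetition count

λ = 1 (multiplicity 7)


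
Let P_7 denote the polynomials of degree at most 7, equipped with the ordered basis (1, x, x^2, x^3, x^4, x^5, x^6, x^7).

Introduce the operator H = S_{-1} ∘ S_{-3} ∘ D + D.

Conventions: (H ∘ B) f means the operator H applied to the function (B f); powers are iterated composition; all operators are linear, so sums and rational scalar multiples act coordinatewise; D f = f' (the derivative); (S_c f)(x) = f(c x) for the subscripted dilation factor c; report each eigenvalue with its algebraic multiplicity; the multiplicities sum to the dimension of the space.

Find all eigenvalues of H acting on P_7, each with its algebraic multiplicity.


image of 1: 0
image of x: 2
image of x^2: 8x
image of x^3: 30x^2
image of x^4: 112x^3
image of x^5: 410x^4
image of x^6: 1464x^5
image of x^7: 5110x^6
the matrix is upper triangular; its diagonal is (0, 0, 0, 0, 0, 0, 0, 0)
for a triangular matrix the eigenvalues are the diagonal entries, with algebraic multiplicity their repetition count

λ = 0 (multiplicity 8)


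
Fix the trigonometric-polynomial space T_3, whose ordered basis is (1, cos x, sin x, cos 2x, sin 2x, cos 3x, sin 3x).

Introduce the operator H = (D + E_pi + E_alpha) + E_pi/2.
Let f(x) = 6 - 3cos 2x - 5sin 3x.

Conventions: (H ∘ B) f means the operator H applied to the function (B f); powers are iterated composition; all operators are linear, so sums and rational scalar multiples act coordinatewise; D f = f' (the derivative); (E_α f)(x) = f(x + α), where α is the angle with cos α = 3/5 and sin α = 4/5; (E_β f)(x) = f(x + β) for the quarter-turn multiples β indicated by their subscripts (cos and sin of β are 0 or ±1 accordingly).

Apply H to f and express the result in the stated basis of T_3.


g(x) = 18 + (21/25)cos 2x + (222/25)sin 2x - (294/25)cos 3x + (242/25)sin 3x

D f = 6sin 2x - 15cos 3x
E_pi f = 6 - 3cos 2x + 5sin 3x
E_alpha f = 6 + (21/25)cos 2x + (72/25)sin 2x - (44/25)cos 3x + (117/25)sin 3x
(D + E_pi + E_alpha) f = 12 - (54/25)cos 2x + (222/25)sin 2x - (419/25)cos 3x + (242/25)sin 3x
E_pi/2 f = 6 + 3cos 2x + 5cos 3x
((D + E_pi + E_alpha) + E_pi/2) f = 18 + (21/25)cos 2x + (222/25)sin 2x - (294/25)cos 3x + (242/25)sin 3x


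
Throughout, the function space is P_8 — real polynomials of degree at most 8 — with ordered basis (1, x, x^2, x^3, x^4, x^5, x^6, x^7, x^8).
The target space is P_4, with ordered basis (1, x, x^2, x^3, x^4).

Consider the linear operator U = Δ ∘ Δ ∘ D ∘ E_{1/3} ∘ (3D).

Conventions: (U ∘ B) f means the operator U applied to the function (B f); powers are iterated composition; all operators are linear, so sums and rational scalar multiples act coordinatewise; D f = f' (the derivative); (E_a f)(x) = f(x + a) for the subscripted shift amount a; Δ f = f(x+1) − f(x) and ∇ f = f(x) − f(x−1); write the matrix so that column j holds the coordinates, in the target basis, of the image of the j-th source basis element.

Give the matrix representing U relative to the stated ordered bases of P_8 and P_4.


the matrix is [[0, 0, 0, 0, 72, 480, 2100, 22960/3, 227024/9]; [0, 0, 0, 0, 0, 360, 2880, 14700, 183680/3]; [0, 0, 0, 0, 0, 0, 1080, 10080, 58800]; [0, 0, 0, 0, 0, 0, 0, 2520, 26880]; [0, 0, 0, 0, 0, 0, 0, 0, 5040]] (rows listed top to bottom)

image of 1: 0
image of x: 0
image of x^2: 0
image of x^3: 0
image of x^4: 72
image of x^5: 360x + 480
image of x^6: 1080x^2 + 2880x + 2100
image of x^7: 2520x^3 + 10080x^2 + 14700x + 22960/3
image of x^8: 5040x^4 + 26880x^3 + 58800x^2 + (183680/3)x + 227024/9
each image's coordinates form column j of the matrix


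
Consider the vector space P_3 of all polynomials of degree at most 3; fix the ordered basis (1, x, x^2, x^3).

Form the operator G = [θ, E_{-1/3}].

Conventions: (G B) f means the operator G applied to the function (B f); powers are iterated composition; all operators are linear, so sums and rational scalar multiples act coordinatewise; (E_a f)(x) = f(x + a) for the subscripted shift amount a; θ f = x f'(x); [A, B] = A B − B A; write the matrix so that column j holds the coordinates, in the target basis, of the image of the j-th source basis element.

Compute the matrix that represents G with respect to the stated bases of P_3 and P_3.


the matrix is [[0, 1/3, -2/9, 1/9]; [0, 0, 2/3, -2/3]; [0, 0, 0, 1]; [0, 0, 0, 0]] (rows listed top to bottom)

image of 1: 0
image of x: 1/3
image of x^2: (2/3)x - 2/9
image of x^3: x^2 - (2/3)x + 1/9
each image's coordinates form column j of the matrix


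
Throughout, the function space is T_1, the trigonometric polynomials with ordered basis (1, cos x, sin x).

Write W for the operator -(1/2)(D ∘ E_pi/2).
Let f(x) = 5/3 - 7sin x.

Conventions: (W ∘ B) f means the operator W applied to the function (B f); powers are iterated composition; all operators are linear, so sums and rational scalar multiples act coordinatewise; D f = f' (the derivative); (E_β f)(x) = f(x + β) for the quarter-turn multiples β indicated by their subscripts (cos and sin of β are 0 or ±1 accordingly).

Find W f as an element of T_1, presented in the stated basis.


E_pi/2 f = 5/3 - 7cos x
D E_pi/2 f = 7sin x
(-(1/2)(D ∘ E_pi/2)) f = -(7/2)sin x

g(x) = -(7/2)sin x


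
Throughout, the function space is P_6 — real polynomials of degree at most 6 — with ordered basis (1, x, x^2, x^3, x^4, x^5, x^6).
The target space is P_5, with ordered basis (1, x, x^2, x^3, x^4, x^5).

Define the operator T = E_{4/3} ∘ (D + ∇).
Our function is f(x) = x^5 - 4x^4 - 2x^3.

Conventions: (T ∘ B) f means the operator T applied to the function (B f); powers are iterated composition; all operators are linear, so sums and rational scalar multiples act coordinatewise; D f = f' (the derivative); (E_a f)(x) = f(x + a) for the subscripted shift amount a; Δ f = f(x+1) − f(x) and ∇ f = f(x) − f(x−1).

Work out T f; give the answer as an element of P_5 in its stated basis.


the result is g(x) = 10x^4 + (34/3)x^3 - (118/3)x^2 - (2309/27)x - 3713/81

D f = 5x^4 - 16x^3 - 6x^2
∇ f = 5x^4 - 26x^3 + 28x^2 - 15x + 3
(D + ∇) f = 10x^4 - 42x^3 + 22x^2 - 15x + 3
E_{4/3} (D + ∇) f = 10x^4 + (34/3)x^3 - (118/3)x^2 - (2309/27)x - 3713/81


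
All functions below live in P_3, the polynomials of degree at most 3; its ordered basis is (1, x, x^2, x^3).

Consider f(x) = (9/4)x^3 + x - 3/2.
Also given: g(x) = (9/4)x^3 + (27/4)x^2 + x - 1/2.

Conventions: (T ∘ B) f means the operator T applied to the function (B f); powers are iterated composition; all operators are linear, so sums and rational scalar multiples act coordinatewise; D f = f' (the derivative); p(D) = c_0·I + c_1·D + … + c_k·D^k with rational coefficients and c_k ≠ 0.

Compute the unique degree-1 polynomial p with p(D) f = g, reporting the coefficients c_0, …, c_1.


c_0 = 1, c_1 = 1

D^0 f = (9/4)x^3 + x - 3/2
D^1 f = (27/4)x^2 + 1
matching coefficients of g against c_0 f + c_1 Df + … from the top degree down determines the c_i
solution: c_0 = 1, c_1 = 1


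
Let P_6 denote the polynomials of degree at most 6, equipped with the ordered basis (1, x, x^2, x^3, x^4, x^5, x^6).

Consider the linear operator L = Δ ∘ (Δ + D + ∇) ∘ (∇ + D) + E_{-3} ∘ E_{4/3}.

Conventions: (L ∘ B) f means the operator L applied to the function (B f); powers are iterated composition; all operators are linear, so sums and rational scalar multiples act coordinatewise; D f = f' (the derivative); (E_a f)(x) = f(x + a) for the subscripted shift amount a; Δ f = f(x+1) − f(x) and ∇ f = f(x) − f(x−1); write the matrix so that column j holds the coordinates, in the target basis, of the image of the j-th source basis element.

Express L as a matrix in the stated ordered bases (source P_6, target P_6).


image of 1: 1
image of x: x - 5/3
image of x^2: x^2 - (10/3)x + 25/9
image of x^3: x^3 - 5x^2 + (25/3)x + 847/27
image of x^4: x^4 - (20/3)x^3 + (50/3)x^2 + (3388/27)x + 3541/81
image of x^5: x^5 - (25/3)x^4 + (250/9)x^3 + (8470/27)x^2 + (17705/81)x + 38185/243
image of x^6: x^6 - 10x^5 + (125/3)x^4 + (16940/27)x^3 + (17705/27)x^2 + (76370/81)x + 168715/729
each image's coordinates form column j of the matrix

the matrix is [[1, -5/3, 25/9, 847/27, 3541/81, 38185/243, 168715/729]; [0, 1, -10/3, 25/3, 3388/27, 17705/81, 76370/81]; [0, 0, 1, -5, 50/3, 8470/27, 17705/27]; [0, 0, 0, 1, -20/3, 250/9, 16940/27]; [0, 0, 0, 0, 1, -25/3, 125/3]; [0, 0, 0, 0, 0, 1, -10]; [0, 0, 0, 0, 0, 0, 1]] (rows listed top to bottom)


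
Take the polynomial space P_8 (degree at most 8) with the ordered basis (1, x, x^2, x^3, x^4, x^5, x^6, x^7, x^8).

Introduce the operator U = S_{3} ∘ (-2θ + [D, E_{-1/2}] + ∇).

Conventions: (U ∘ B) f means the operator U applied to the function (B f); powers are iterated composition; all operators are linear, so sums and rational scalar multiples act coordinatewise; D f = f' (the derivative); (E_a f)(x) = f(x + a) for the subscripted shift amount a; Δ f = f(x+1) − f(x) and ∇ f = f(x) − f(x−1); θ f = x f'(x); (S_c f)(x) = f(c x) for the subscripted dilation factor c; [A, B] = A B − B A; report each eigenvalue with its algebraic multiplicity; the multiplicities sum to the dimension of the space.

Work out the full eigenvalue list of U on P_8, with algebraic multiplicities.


λ = -104976 (multiplicity 1), λ = -30618 (multiplicity 1), λ = -8748 (multiplicity 1), λ = -2430 (multiplicity 1), λ = -648 (multiplicity 1), λ = -162 (multiplicity 1), λ = -36 (multiplicity 1), λ = -6 (multiplicity 1), λ = 0 (multiplicity 1)

image of 1: 0
image of x: -6x + 1
image of x^2: -36x^2 + 6x - 1
image of x^3: -162x^3 + 27x^2 - 9x + 1
image of x^4: -648x^4 + 108x^3 - 54x^2 + 12x - 1
image of x^5: -2430x^5 + 405x^4 - 270x^3 + 90x^2 - 15x + 1
image of x^6: -8748x^6 + 1458x^5 - 1215x^4 + 540x^3 - 135x^2 + 18x - 1
image of x^7: -30618x^7 + 5103x^6 - 5103x^5 + 2835x^4 - 945x^3 + 189x^2 - 21x + 1
image of x^8: -104976x^8 + 17496x^7 - 20412x^6 + 13608x^5 - 5670x^4 + 1512x^3 - 252x^2 + 24x - 1
the matrix is upper triangular; its diagonal is (0, -6, -36, -162, -648, -2430, -8748, -30618, -104976)
for a triangular matrix the eigenvalues are the diagonal entries, with algebraic multiplicity their repetition count


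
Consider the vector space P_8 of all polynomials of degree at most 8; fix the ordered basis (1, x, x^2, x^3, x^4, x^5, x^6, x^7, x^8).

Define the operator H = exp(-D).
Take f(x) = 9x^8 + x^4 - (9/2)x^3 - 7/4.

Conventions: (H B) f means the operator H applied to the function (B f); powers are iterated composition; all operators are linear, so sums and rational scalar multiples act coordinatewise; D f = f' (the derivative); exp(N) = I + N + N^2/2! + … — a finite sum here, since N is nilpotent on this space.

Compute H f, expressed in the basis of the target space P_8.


order-1 term: -72x^7 - 4x^3 + (27/2)x^2
order-2 term: 252x^6 + 6x^2 - (27/2)x
order-3 term: -504x^5 - 4x + 9/2
order-4 term: 630x^4 + 1
order-5 term: -504x^3
order-6 term: 252x^2
order-7 term: -72x
order-8 term: 9
the series for exp(-D) f terminates at order 8
exp(-D) f = 9x^8 - 72x^7 + 252x^6 - 504x^5 + 631x^4 - (1025/2)x^3 + (543/2)x^2 - (179/2)x + 51/4

g(x) = 9x^8 - 72x^7 + 252x^6 - 504x^5 + 631x^4 - (1025/2)x^3 + (543/2)x^2 - (179/2)x + 51/4


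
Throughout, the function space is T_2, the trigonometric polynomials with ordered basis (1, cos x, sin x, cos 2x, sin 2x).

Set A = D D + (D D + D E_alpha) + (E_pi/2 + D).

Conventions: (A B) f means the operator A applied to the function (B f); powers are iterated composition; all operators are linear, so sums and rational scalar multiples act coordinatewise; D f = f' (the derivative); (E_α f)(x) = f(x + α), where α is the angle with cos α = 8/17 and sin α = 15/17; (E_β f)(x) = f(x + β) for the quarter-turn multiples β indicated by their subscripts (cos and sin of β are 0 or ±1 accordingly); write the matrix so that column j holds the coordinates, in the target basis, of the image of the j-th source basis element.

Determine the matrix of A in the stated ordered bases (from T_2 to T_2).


image of 1: 1
image of cos x: -(49/17)cos x - (42/17)sin x
image of sin x: (42/17)cos x - (49/17)sin x
image of cos 2x: -(3081/289)cos 2x - (256/289)sin 2x
image of sin 2x: (256/289)cos 2x - (3081/289)sin 2x
each image's coordinates form column j of the matrix

the matrix is [[1, 0, 0, 0, 0]; [0, -49/17, 42/17, 0, 0]; [0, -42/17, -49/17, 0, 0]; [0, 0, 0, -3081/289, 256/289]; [0, 0, 0, -256/289, -3081/289]] (rows listed top to bottom)


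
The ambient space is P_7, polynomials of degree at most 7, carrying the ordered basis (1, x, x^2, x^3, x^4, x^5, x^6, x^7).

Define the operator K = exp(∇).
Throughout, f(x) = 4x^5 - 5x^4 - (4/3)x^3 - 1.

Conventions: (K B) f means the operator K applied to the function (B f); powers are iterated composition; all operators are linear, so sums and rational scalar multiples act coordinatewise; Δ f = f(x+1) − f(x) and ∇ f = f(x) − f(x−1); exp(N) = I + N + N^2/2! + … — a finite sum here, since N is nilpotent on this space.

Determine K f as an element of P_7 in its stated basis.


g(x) = 4x^5 + 15x^4 - (64/3)x^3 - 44x^2 + 40x + 10/3

order-1 term: 20x^4 - 60x^3 + 66x^2 - 36x + 23/3
order-2 term: 40x^3 - 150x^2 + 196x - 91
order-3 term: 40x^2 - 140x + 386/3
order-4 term: 20x - 45
order-5 term: 4
the series for exp(∇) f terminates at order 5
exp(∇) f = 4x^5 + 15x^4 - (64/3)x^3 - 44x^2 + 40x + 10/3


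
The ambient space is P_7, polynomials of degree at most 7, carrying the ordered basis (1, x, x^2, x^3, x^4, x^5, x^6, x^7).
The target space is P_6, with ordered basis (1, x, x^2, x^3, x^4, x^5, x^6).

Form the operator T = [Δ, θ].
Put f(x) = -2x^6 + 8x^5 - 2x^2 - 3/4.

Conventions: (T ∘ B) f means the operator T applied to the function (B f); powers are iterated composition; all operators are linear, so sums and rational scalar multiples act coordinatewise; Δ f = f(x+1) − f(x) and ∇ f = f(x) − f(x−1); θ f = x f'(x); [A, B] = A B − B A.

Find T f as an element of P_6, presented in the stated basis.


θ f = -12x^6 + 40x^5 - 4x^2
Δ θ f = -72x^5 + 20x^4 + 160x^3 + 220x^2 + 120x + 24
Δ f = -12x^5 + 10x^4 + 40x^3 + 50x^2 + 24x + 4
θ Δ f = -60x^5 + 40x^4 + 120x^3 + 100x^2 + 24x
[Δ, θ] f = -12x^5 - 20x^4 + 40x^3 + 120x^2 + 96x + 24

the result is g(x) = -12x^5 - 20x^4 + 40x^3 + 120x^2 + 96x + 24


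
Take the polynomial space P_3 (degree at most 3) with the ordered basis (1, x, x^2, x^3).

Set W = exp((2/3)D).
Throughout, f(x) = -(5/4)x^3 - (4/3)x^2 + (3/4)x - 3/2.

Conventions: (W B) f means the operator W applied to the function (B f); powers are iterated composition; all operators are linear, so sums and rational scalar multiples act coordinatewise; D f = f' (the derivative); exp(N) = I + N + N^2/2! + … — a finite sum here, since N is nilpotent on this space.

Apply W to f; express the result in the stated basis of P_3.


order-1 term: -(5/2)x^2 - (16/9)x + 1/2
order-2 term: -(5/3)x - 16/27
order-3 term: -10/27
the series for exp((2/3)D) f terminates at order 3
exp((2/3)D) f = -(5/4)x^3 - (23/6)x^2 - (97/36)x - 53/27

g(x) = -(5/4)x^3 - (23/6)x^2 - (97/36)x - 53/27


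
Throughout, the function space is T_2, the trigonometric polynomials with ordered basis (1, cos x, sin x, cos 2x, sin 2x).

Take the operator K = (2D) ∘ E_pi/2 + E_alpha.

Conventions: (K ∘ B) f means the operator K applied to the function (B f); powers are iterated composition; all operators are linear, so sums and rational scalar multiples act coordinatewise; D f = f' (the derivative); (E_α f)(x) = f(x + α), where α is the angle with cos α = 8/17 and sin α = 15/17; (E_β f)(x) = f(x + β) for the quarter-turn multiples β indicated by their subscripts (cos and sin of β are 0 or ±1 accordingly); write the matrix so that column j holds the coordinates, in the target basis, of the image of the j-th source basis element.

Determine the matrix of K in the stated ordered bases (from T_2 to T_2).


image of 1: 1
image of cos x: -(26/17)cos x - (15/17)sin x
image of sin x: (15/17)cos x - (26/17)sin x
image of cos 2x: -(161/289)cos 2x + (916/289)sin 2x
image of sin 2x: -(916/289)cos 2x - (161/289)sin 2x
each image's coordinates form column j of the matrix

the matrix is [[1, 0, 0, 0, 0]; [0, -26/17, 15/17, 0, 0]; [0, -15/17, -26/17, 0, 0]; [0, 0, 0, -161/289, -916/289]; [0, 0, 0, 916/289, -161/289]] (rows listed top to bottom)
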